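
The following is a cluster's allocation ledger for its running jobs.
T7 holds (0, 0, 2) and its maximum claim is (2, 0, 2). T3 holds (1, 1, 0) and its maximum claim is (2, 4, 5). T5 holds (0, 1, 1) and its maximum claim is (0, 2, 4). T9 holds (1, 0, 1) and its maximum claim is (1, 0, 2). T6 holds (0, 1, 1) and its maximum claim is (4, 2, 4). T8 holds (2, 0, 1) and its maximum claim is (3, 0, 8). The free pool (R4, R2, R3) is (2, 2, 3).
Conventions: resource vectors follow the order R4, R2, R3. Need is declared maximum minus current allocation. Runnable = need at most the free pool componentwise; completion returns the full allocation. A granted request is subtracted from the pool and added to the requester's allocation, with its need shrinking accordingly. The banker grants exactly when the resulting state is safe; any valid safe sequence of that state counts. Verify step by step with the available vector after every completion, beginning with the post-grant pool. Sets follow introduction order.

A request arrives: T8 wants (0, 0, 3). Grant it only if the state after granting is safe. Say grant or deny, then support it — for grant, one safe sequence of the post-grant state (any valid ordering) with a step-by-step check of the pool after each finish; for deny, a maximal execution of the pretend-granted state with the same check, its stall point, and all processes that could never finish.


GRANT — the state after the grant stays safe, e.g. via T7, T9, T5, T8, T6, T3.
Key observation: the grant leaves (2, 2, 0) free — enough for T7, whose release restarts the cascade.
Check on the post-grant state, step by step:
  pool = (2, 2, 0)
  T7 needs (2, 0, 0) <= (2, 2, 0) -> finishes; pool += (0, 0, 2) = (2, 2, 2)
  T9 needs (0, 0, 1) <= (2, 2, 2) -> finishes; pool += (1, 0, 1) = (3, 2, 3)
  T5 needs (0, 1, 3) <= (3, 2, 3) -> finishes; pool += (0, 1, 1) = (3, 3, 4)
  T8 needs (1, 0, 4) <= (3, 3, 4) -> finishes; pool += (2, 0, 4) = (5, 3, 8)
  T6 needs (4, 1, 3) <= (5, 3, 8) -> finishes; pool += (0, 1, 1) = (5, 4, 9)
  T3 needs (1, 3, 5) <= (5, 4, 9) -> finishes; pool += (1, 1, 0) = (6, 5, 9)


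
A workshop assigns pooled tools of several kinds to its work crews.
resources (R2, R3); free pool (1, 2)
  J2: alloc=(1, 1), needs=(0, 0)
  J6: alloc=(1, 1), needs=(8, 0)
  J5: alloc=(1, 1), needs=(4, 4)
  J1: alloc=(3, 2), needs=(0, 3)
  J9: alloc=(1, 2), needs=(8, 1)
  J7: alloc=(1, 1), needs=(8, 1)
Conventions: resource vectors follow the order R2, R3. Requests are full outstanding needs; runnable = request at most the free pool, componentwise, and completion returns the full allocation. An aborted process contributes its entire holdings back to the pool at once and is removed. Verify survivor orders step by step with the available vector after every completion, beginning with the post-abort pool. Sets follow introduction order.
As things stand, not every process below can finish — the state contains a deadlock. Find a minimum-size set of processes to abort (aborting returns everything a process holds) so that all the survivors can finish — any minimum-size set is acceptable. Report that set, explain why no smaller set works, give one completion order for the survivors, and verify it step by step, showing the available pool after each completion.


The answer: abort J6 and J9.
Key observation: before aborting J6 and J9, J7 was permanently blocked — no order could ever run it; afterwards it completes at step 4.
Why nothing smaller works — every single abort fails: J2 alone leaves J6 blocked (short on R2); J6 alone leaves J9 blocked (short on R2); J5 alone leaves J6 blocked (short on R2); J1 alone leaves J6 blocked (short on R2); J9 alone leaves J6 blocked (short on R2); J7 alone leaves J6 blocked (short on R2).
One survivor order: J2, J1, J5, J7. Verifying each step (post-abort pool first):
  pool = (3, 5)
  J2: need (0, 0) fits (3, 5); releases (1, 1), pool now (4, 6)
  J1: need (0, 3) fits (4, 6); releases (3, 2), pool now (7, 8)
  J5: need (4, 4) fits (7, 8); releases (1, 1), pool now (8, 9)
  J7: need (8, 1) fits (8, 9); releases (1, 1), pool now (9, 10)


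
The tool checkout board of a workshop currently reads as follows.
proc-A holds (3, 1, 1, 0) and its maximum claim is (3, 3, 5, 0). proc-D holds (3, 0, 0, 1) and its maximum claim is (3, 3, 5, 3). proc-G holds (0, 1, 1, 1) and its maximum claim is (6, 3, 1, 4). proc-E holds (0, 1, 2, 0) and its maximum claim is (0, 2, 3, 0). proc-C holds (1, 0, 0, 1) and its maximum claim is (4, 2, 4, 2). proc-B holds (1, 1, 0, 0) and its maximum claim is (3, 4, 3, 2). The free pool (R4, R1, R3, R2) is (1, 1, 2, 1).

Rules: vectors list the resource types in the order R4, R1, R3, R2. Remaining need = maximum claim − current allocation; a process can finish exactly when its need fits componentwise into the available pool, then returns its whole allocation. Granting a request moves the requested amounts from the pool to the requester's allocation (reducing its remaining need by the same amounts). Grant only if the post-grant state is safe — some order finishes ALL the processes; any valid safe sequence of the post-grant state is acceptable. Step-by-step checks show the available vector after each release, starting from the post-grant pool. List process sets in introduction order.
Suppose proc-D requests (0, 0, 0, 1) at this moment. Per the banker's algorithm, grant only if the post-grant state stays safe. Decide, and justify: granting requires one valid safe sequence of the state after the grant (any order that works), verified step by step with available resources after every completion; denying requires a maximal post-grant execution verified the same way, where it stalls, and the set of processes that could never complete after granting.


DENY — the pretend-granted state is unsafe.
Key observation: the pool after proc-E, proc-A is (4, 3, 5, 0); every surviving request exceeds it in R2, so progress ends there.
Pretend the grant happened; the run proc-E, proc-A goes as far as possible. Verifying each step:
  pool = (1, 1, 2, 0)
  proc-E: need (0, 1, 1, 0) fits (1, 1, 2, 0); releases (0, 1, 2, 0), pool now (1, 2, 4, 0)
  proc-A: need (0, 2, 4, 0) fits (1, 2, 4, 0); releases (3, 1, 1, 0), pool now (4, 3, 5, 0)
  proc-D still needs (0, 3, 5, 1) but only (4, 3, 5, 0) is free — short on R2
  proc-G still needs (6, 2, 0, 3) but only (4, 3, 5, 0) is free — short on R4 and R2
  proc-C still needs (3, 2, 4, 1) but only (4, 3, 5, 0) is free — short on R2
  proc-B still needs (2, 3, 3, 2) but only (4, 3, 5, 0) is free — short on R2
Had the request been granted, proc-D, proc-G, proc-C and proc-B could never finish.


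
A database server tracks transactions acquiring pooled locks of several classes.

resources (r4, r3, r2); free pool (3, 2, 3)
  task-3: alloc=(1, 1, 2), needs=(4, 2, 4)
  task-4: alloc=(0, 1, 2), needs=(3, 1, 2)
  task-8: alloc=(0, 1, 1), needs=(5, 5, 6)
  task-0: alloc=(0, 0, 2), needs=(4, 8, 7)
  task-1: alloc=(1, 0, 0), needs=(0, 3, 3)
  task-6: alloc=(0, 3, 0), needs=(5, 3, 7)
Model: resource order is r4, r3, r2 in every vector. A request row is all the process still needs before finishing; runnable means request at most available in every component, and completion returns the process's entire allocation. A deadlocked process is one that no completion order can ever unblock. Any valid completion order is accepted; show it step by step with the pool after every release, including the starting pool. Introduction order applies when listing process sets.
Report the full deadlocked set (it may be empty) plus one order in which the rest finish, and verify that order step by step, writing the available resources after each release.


Nothing here is deadlocked.
Key observation: starting with task-4, each completion frees enough for the next — no one is permanently blocked.
The rest can finish in the order task-4, task-1, task-3, task-6, task-8, task-0. Check, step by step:
  pool = (3, 2, 3)
  run task-4 (needs (3, 1, 2), free (3, 2, 3)); after release of (0, 1, 2) the pool is (3, 3, 5)
  run task-1 (needs (0, 3, 3), free (3, 3, 5)); after release of (1, 0, 0) the pool is (4, 3, 5)
  run task-3 (needs (4, 2, 4), free (4, 3, 5)); after release of (1, 1, 2) the pool is (5, 4, 7)
  run task-6 (needs (5, 3, 7), free (5, 4, 7)); after release of (0, 3, 0) the pool is (5, 7, 7)
  run task-8 (needs (5, 5, 6), free (5, 7, 7)); after release of (0, 1, 1) the pool is (5, 8, 8)
  run task-0 (needs (4, 8, 7), free (5, 8, 8)); after release of (0, 0, 2) the pool is (5, 8, 10)


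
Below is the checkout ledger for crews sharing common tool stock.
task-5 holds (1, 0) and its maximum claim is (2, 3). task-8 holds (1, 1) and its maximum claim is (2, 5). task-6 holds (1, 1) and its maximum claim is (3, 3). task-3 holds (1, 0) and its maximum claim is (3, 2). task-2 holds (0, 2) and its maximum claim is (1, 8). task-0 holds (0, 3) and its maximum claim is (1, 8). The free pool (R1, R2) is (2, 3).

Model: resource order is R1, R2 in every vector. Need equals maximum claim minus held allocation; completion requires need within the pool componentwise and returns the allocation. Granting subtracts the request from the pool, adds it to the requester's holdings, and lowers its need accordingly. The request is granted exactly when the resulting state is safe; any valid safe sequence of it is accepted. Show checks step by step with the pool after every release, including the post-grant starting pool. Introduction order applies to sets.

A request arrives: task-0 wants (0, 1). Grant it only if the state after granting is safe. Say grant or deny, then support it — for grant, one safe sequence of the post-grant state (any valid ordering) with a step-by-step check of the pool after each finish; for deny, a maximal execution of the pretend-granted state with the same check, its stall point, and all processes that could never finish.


DENY: after the grant no complete ordering would exist.
Key observation: no order helps: past task-6, task-3, task-5, the free pool tops out at (5, 3), below what each blocked process needs in R2.
Pretend the grant happened; the run task-6, task-3, task-5 goes as far as possible. Check, step by step:
  pool = (2, 2)
  run task-6 (needs (2, 2), free (2, 2)); after release of (1, 1) the pool is (3, 3)
  run task-3 (needs (2, 2), free (3, 3)); after release of (1, 0) the pool is (4, 3)
  run task-5 (needs (1, 3), free (4, 3)); after release of (1, 0) the pool is (5, 3)
  task-8 still needs (1, 4) but only (5, 3) is free — short on R2
  task-2 still needs (1, 6) but only (5, 3) is free — short on R2
  task-0 still needs (1, 4) but only (5, 3) is free — short on R2
Processes that could never finish after the grant: task-8, task-2 and task-0.


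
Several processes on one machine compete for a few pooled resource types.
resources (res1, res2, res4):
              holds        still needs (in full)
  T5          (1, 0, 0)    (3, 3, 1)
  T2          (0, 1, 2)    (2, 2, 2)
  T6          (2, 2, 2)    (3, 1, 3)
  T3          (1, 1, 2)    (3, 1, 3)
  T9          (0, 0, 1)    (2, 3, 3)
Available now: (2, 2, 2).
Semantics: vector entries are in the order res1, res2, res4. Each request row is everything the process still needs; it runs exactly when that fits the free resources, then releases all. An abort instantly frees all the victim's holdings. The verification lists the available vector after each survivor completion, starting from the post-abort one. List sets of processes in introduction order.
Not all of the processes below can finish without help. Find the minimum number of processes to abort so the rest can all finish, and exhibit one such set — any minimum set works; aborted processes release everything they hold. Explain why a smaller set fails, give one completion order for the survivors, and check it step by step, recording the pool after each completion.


Minimum abort set: T3.
Key observation: T5 could never have finished before the abort; with (1, 1, 2) returned by T3, it fits at step 1.
No smaller set exists: with zero aborts the deadlock remains.
The survivors complete as T5, T6, T9, T2. Verifying each step (starting from the post-abort pool):
  pool = (3, 3, 4)
  run T5 (needs (3, 3, 1), free (3, 3, 4)); after release of (1, 0, 0) the pool is (4, 3, 4)
  run T6 (needs (3, 1, 3), free (4, 3, 4)); after release of (2, 2, 2) the pool is (6, 5, 6)
  run T9 (needs (2, 3, 3), free (6, 5, 6)); after release of (0, 0, 1) the pool is (6, 5, 7)
  run T2 (needs (2, 2, 2), free (6, 5, 7)); after release of (0, 1, 2) the pool is (6, 6, 9)


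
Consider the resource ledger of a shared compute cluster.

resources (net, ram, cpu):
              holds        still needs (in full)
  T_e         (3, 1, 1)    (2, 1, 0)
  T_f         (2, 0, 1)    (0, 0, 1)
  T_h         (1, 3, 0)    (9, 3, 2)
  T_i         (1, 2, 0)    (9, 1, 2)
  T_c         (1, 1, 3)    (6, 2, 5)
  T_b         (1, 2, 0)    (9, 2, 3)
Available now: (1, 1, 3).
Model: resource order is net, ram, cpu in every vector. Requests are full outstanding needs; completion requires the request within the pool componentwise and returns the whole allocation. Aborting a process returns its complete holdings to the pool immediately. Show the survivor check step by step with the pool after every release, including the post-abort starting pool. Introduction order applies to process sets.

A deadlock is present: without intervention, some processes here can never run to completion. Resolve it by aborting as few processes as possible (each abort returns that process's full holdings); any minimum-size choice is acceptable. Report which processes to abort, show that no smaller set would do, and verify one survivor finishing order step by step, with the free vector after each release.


Minimum abort set: T_i and T_b.
Key observation: before aborting T_i and T_b, T_h was permanently blocked — no order could ever run it; afterwards it completes at step 4.
Why nothing smaller works — every single abort fails: T_e alone leaves T_h blocked (short on net); T_f alone leaves T_h blocked (short on net); T_h alone leaves T_i blocked (short on net); T_i alone leaves T_h blocked (short on net); T_c alone leaves T_h blocked (short on net); T_b alone leaves T_h blocked (short on net).
The survivors complete as T_e, T_f, T_c, T_h. Step-by-step check (starting from the post-abort pool):
  pool = (3, 5, 3)
  run T_e (needs (2, 1, 0), free (3, 5, 3)); after release of (3, 1, 1) the pool is (6, 6, 4)
  run T_f (needs (0, 0, 1), free (6, 6, 4)); after release of (2, 0, 1) the pool is (8, 6, 5)
  run T_c (needs (6, 2, 5), free (8, 6, 5)); after release of (1, 1, 3) the pool is (9, 7, 8)
  run T_h (needs (9, 3, 2), free (9, 7, 8)); after release of (1, 3, 0) the pool is (10, 10, 8)


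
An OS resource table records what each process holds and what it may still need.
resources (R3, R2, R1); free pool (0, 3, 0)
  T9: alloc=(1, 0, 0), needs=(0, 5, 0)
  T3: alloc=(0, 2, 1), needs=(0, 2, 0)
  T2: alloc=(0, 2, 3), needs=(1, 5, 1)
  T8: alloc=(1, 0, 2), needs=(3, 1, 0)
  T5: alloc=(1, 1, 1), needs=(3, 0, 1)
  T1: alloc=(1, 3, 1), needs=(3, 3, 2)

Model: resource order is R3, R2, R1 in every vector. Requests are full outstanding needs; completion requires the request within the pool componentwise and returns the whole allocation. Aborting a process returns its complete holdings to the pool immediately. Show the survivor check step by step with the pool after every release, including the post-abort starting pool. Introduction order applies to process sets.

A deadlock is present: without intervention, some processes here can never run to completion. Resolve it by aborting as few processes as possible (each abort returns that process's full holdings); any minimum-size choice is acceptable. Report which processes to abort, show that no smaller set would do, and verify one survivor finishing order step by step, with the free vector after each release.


Abort T5 and T1.
Key observation: before aborting T5 and T1, T8 was permanently blocked — no order could ever run it; afterwards it completes at step 4.
Minimality, checking each single-abort alternative: T9 alone leaves T8 blocked (short on R3); T3 alone leaves T8 blocked (short on R3); T2 alone leaves T8 blocked (short on R3); T8 alone leaves T5 blocked (short on R3); T5 alone leaves T8 blocked (short on R3); T1 alone leaves T8 blocked (short on R3).
Survivors finish in the order: T2, T9, T3, T8. Verifying each step (pool after the aborts first):
  pool = (2, 7, 2)
  T2 needs (1, 5, 1) <= (2, 7, 2) -> finishes; pool += (0, 2, 3) = (2, 9, 5)
  T9 needs (0, 5, 0) <= (2, 9, 5) -> finishes; pool += (1, 0, 0) = (3, 9, 5)
  T3 needs (0, 2, 0) <= (3, 9, 5) -> finishes; pool += (0, 2, 1) = (3, 11, 6)
  T8 needs (3, 1, 0) <= (3, 11, 6) -> finishes; pool += (1, 0, 2) = (4, 11, 8)


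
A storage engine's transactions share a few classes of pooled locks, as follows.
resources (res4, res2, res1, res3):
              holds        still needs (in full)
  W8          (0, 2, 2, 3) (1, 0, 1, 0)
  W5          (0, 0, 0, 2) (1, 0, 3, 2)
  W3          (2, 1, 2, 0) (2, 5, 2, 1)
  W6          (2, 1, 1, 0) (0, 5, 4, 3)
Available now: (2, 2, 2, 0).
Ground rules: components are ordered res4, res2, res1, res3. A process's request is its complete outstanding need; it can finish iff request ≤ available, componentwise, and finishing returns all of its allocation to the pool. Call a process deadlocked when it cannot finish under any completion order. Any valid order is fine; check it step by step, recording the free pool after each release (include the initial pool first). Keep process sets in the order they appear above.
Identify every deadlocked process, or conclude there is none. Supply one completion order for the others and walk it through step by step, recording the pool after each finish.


The deadlocked set is W3 and W6.
Key observation: after W8, W5 complete, (2, 4, 4, 5) is the best the pool ever gets, yet each leftover process wants more res2.
One completion order for the rest: W8, W5. Verifying each step:
  pool = (2, 2, 2, 0)
  W8 needs (1, 0, 1, 0) <= (2, 2, 2, 0) -> finishes; pool += (0, 2, 2, 3) = (2, 4, 4, 3)
  W5 needs (1, 0, 3, 2) <= (2, 4, 4, 3) -> finishes; pool += (0, 0, 0, 2) = (2, 4, 4, 5)
None of the blocked processes ever fits:
  W3 still needs (2, 5, 2, 1) but only (2, 4, 4, 5) is free — short on res2
  W6 still needs (0, 5, 4, 3) but only (2, 4, 4, 5) is free — short on res2


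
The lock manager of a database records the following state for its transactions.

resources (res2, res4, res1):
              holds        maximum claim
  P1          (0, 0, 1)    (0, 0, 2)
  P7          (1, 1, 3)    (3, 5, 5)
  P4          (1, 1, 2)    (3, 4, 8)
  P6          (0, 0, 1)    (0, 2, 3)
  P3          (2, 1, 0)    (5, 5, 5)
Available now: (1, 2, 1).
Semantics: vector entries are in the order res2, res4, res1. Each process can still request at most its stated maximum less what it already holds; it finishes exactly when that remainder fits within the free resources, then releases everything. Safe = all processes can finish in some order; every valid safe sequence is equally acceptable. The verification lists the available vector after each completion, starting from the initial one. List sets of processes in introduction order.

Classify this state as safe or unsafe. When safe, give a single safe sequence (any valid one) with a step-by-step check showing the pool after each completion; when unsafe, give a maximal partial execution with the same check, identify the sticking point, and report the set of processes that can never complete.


UNSAFE — no complete ordering exists.
Key observation: res2 is the bottleneck — with P1, P6 done the pool holds (1, 2, 3), short of every remaining need.
The run P1, P6 cannot be extended any further. Walking it through:
  pool = (1, 2, 1)
  P1 needs (0, 0, 1) <= (1, 2, 1) -> finishes; pool += (0, 0, 1) = (1, 2, 2)
  P6 needs (0, 2, 2) <= (1, 2, 2) -> finishes; pool += (0, 0, 1) = (1, 2, 3)
  P7 cannot run: need (2, 4, 2) vs free (1, 2, 3) (insufficient res2 and res4)
  P4 cannot run: need (2, 3, 6) vs free (1, 2, 3) (insufficient res2, res4 and res1)
  P3 cannot run: need (3, 4, 5) vs free (1, 2, 3) (insufficient res2, res4 and res1)
Never able to finish: P7, P4 and P3.


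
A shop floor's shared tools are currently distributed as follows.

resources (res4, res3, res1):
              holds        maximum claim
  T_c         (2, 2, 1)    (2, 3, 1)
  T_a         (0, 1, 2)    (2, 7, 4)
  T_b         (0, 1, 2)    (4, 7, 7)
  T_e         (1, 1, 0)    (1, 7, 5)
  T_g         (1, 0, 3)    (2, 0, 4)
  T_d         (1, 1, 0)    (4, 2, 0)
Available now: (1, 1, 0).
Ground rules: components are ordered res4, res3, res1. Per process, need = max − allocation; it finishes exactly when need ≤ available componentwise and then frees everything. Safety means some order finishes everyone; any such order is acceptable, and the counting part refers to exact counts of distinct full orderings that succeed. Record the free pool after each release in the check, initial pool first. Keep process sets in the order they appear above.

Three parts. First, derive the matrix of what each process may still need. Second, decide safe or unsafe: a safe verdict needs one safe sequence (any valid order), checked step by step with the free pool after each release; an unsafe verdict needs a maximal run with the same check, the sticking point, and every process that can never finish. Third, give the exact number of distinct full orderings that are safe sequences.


(1) Need matrix, components ordered res4, res3, res1:
  T_c: (0, 1, 0)
  T_a: (2, 6, 2)
  T_b: (4, 6, 5)
  T_e: (0, 6, 5)
  T_g: (1, 0, 1)
  T_d: (3, 1, 0)
(2) UNSAFE.
Key observation: T_c, T_g, T_d can finish, but then (5, 4, 4) is all there is, and the blocked group's res3 demands exceed it.
The run T_c, T_g, T_d cannot be extended any further. Walking it through:
  pool = (1, 1, 0)
  run T_c (needs (0, 1, 0), free (1, 1, 0)); after release of (2, 2, 1) the pool is (3, 3, 1)
  run T_g (needs (1, 0, 1), free (3, 3, 1)); after release of (1, 0, 3) the pool is (4, 3, 4)
  run T_d (needs (3, 1, 0), free (4, 3, 4)); after release of (1, 1, 0) the pool is (5, 4, 4)
  blocked: T_a wants (2, 6, 2), pool (5, 4, 4) — not enough res3
  blocked: T_b wants (4, 6, 5), pool (5, 4, 4) — not enough res3 and res1
  blocked: T_e wants (0, 6, 5), pool (5, 4, 4) — not enough res3 and res1
Processes that can never finish: T_a, T_b and T_e.
(3) Precisely 0 of the possible complete orderings are safe sequences.


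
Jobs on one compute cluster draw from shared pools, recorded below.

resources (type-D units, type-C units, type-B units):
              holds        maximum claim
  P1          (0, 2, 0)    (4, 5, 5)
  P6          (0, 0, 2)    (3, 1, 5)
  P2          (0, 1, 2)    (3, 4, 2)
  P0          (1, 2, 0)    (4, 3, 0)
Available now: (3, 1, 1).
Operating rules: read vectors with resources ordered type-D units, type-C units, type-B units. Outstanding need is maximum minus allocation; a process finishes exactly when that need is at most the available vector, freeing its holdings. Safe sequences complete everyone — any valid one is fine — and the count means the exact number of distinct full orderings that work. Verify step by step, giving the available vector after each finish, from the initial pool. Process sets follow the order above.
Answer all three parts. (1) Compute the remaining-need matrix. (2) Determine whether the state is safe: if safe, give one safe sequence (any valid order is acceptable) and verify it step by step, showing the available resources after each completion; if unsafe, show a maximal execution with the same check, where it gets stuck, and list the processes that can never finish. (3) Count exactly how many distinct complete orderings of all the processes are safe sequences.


(1) Outstanding need per process (order type-D units, type-C units, type-B units):
  P1: (4, 3, 5)
  P6: (3, 1, 3)
  P2: (3, 3, 0)
  P0: (3, 1, 0)
(2) SAFE. One safe sequence: P0, P2, P6, P1.
Key observation: P0 marks the first exact bind of the order: its need (3, 1, 0) fits the free (3, 1, 1) with zero slack on a requested resource.
Step-by-step check:
  pool = (3, 1, 1)
  P0 needs (3, 1, 0) <= (3, 1, 1) -> finishes; pool += (1, 2, 0) = (4, 3, 1)
  P2 needs (3, 3, 0) <= (4, 3, 1) -> finishes; pool += (0, 1, 2) = (4, 4, 3)
  P6 needs (3, 1, 3) <= (4, 4, 3) -> finishes; pool += (0, 0, 2) = (4, 4, 5)
  P1 needs (4, 3, 5) <= (4, 4, 5) -> finishes; pool += (0, 2, 0) = (4, 6, 5)
(3) Exactly 1 of the possible complete orderings is a safe sequence.


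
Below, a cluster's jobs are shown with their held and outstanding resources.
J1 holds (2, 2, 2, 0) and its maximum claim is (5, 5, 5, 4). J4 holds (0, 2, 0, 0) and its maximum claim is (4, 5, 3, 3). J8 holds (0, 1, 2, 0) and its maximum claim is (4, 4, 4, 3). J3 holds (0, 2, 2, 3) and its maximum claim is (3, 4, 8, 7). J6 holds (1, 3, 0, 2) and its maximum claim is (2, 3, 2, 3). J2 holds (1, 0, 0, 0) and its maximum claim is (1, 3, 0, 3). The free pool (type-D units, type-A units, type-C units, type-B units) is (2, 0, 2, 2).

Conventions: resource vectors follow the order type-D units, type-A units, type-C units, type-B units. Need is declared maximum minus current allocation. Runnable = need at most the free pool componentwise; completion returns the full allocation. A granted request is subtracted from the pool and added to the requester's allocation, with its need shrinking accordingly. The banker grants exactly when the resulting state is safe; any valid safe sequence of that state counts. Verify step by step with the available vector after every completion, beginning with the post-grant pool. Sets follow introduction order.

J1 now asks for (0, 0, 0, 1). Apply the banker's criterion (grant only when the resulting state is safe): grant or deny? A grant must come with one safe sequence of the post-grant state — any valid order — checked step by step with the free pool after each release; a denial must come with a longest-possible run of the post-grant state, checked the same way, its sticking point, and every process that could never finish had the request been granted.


GRANT — the state after the grant stays safe, e.g. via J6, J2, J8, J1, J4, J3.
Key observation: the transfer keeps a workable pool ((2, 0, 2, 1)); J6 starts the safe sequence.
Verifying the post-grant state step by step:
  pool = (2, 0, 2, 1)
  J6 needs (1, 0, 2, 1) <= (2, 0, 2, 1) -> finishes; pool += (1, 3, 0, 2) = (3, 3, 2, 3)
  J2 needs (0, 3, 0, 3) <= (3, 3, 2, 3) -> finishes; pool += (1, 0, 0, 0) = (4, 3, 2, 3)
  J8 needs (4, 3, 2, 3) <= (4, 3, 2, 3) -> finishes; pool += (0, 1, 2, 0) = (4, 4, 4, 3)
  J1 needs (3, 3, 3, 3) <= (4, 4, 4, 3) -> finishes; pool += (2, 2, 2, 1) = (6, 6, 6, 4)
  J4 needs (4, 3, 3, 3) <= (6, 6, 6, 4) -> finishes; pool += (0, 2, 0, 0) = (6, 8, 6, 4)
  J3 needs (3, 2, 6, 4) <= (6, 8, 6, 4) -> finishes; pool += (0, 2, 2, 3) = (6, 10, 8, 7)


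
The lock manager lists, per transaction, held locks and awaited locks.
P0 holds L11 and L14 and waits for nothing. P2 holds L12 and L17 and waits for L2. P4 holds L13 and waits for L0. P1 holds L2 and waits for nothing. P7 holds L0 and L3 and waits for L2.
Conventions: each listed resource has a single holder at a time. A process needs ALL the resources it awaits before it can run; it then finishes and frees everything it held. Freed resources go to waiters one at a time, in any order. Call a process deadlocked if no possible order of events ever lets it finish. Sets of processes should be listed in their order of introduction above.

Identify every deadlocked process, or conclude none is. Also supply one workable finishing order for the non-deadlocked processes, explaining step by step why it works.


No process is deadlocked.
Key observation: the wait graph is acyclic; completion cascades from the unblocked processes through everyone else.
A valid finishing order for the others: P1, P0, P7, P2, P4.
Walking it through:
  P1 waits on nothing -> runs at once and releases L2
  P0 waits on nothing -> runs at once and releases L11 and L14
  P7 waits on L2 — all released -> runs and releases L0 and L3
  P2 waits on L2 — all released -> runs and releases L12 and L17
  P4 waits on L0 — all released -> runs and releases L13


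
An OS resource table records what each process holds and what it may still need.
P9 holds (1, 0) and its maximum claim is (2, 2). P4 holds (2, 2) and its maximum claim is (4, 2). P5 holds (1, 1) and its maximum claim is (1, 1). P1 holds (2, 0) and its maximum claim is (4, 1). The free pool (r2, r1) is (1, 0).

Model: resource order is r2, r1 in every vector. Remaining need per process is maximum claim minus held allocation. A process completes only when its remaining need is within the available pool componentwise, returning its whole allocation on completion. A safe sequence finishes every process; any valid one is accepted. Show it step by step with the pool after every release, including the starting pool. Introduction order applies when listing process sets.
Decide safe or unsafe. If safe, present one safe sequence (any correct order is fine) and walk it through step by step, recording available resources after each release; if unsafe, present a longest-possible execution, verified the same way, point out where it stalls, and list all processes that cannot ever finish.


SAFE — a valid safe sequence is P5, P1, P4, P9.
Key observation: the first exact fit in this order is P1 — it needs (2, 1) with (2, 1) free, meeting a requested resource to the last unit.
Check, step by step:
  pool = (1, 0)
  P5 needs (0, 0) <= (1, 0) -> finishes; pool += (1, 1) = (2, 1)
  P1 needs (2, 1) <= (2, 1) -> finishes; pool += (2, 0) = (4, 1)
  P4 needs (2, 0) <= (4, 1) -> finishes; pool += (2, 2) = (6, 3)
  P9 needs (1, 2) <= (6, 3) -> finishes; pool += (1, 0) = (7, 3)


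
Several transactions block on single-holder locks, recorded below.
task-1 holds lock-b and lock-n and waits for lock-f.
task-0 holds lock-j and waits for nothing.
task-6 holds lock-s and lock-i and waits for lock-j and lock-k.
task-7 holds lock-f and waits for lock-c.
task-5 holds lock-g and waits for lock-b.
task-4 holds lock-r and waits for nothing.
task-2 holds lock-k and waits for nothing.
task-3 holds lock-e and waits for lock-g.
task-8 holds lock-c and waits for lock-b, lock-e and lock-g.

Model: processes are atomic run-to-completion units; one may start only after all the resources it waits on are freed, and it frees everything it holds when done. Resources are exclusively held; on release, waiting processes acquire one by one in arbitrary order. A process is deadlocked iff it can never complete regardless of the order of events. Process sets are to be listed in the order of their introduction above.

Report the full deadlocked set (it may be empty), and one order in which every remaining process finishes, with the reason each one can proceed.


Deadlocked: task-1, task-7, task-5, task-3 and task-8.
Key observation: the wait chain closes on itself along task-1 -> task-7 -> task-8 -> task-1; task-5 and task-3 are caught in further circular waits.
A valid finishing order for the others: task-2, task-0, task-6, task-4.
Verifying each step:
  run task-2 (it waits on nothing); releases lock-k
  run task-0 (it waits on nothing); releases lock-j
  task-6 waits on lock-j and lock-k — all released -> runs and releases lock-s and lock-i
  run task-4 (it waits on nothing); releases lock-r


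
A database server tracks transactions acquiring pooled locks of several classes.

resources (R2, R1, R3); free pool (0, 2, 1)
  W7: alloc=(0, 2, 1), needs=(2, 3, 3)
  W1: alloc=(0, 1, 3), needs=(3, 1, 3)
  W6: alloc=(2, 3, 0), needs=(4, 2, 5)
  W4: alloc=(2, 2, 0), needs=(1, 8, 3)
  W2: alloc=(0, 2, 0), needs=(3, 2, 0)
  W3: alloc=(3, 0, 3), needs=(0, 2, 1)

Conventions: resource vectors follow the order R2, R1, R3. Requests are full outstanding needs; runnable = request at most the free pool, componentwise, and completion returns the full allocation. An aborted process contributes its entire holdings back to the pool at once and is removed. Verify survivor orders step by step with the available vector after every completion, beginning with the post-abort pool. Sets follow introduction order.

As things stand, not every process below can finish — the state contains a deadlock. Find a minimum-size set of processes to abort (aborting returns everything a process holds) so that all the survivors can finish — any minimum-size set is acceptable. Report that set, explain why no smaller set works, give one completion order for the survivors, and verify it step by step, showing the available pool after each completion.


Minimum abort set: W4.
Key observation: aborting W4 returns (2, 2, 0), and W6 — hopeless before — runs at step 5 with the returned capacity in the pool.
Minimality: the empty abort set fails — the state is deadlocked as it stands.
One survivor order: W3, W2, W7, W1, W6. Walking it through (post-abort pool first):
  pool = (2, 4, 1)
  W3: need (0, 2, 1) fits (2, 4, 1); releases (3, 0, 3), pool now (5, 4, 4)
  W2: need (3, 2, 0) fits (5, 4, 4); releases (0, 2, 0), pool now (5, 6, 4)
  W7: need (2, 3, 3) fits (5, 6, 4); releases (0, 2, 1), pool now (5, 8, 5)
  W1: need (3, 1, 3) fits (5, 8, 5); releases (0, 1, 3), pool now (5, 9, 8)
  W6: need (4, 2, 5) fits (5, 9, 8); releases (2, 3, 0), pool now (7, 12, 8)


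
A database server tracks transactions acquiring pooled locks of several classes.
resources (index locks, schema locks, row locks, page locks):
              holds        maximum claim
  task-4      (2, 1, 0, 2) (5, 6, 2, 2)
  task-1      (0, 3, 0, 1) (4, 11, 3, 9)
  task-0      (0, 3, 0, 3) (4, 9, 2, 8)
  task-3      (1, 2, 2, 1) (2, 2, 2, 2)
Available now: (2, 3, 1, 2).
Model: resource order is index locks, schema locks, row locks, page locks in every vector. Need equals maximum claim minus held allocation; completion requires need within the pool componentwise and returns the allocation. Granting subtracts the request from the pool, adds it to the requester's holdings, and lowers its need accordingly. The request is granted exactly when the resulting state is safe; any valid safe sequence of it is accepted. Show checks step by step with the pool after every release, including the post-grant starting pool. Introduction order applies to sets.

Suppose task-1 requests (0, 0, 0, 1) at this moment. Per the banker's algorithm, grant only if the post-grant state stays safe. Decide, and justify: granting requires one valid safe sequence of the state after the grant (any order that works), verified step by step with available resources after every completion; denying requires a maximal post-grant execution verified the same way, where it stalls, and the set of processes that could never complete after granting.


DENY. Granting would leave the state unsafe.
Key observation: task-3, task-4 can finish, but then (5, 6, 3, 4) is all there is, and the blocked group's page locks demands exceed it.
On the post-grant state, task-3, task-4 is a maximal run — nothing extends it. Walking it through:
  pool = (2, 3, 1, 1)
  task-3: need (1, 0, 0, 1) fits (2, 3, 1, 1); releases (1, 2, 2, 1), pool now (3, 5, 3, 2)
  task-4: need (3, 5, 2, 0) fits (3, 5, 3, 2); releases (2, 1, 0, 2), pool now (5, 6, 3, 4)
  task-1 still needs (4, 8, 3, 7) but only (5, 6, 3, 4) is free — short on schema locks and page locks
  task-0 still needs (4, 6, 2, 5) but only (5, 6, 3, 4) is free — short on page locks
Processes that could never finish after the grant: task-1 and task-0.


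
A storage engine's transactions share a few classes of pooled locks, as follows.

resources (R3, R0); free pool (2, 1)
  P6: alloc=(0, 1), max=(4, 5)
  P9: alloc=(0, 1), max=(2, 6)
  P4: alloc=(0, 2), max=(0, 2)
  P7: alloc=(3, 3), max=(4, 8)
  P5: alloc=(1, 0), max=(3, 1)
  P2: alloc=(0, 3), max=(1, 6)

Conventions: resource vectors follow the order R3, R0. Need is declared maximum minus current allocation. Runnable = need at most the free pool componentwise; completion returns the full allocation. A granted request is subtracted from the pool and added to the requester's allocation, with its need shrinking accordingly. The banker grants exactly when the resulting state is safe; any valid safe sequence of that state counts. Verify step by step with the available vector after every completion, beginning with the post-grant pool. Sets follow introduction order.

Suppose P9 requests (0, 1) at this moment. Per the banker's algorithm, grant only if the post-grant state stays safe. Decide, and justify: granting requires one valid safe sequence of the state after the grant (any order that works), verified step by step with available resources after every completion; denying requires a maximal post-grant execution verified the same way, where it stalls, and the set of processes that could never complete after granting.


DENY. Granting would leave the state unsafe.
Key observation: P4, P5 can finish, but then (3, 2) is all there is, and the blocked group's R0 demands exceed it.
On the post-grant state, P4, P5 is a maximal run — nothing extends it. Step-by-step check:
  pool = (2, 0)
  P4: need (0, 0) fits (2, 0); releases (0, 2), pool now (2, 2)
  P5: need (2, 1) fits (2, 2); releases (1, 0), pool now (3, 2)
  P6 cannot run: need (4, 4) vs free (3, 2) (insufficient R3 and R0)
  P9 cannot run: need (2, 4) vs free (3, 2) (insufficient R0)
  P7 cannot run: need (1, 5) vs free (3, 2) (insufficient R0)
  P2 cannot run: need (1, 3) vs free (3, 2) (insufficient R0)
Post-grant, the permanently blocked set is P6, P9, P7 and P2.


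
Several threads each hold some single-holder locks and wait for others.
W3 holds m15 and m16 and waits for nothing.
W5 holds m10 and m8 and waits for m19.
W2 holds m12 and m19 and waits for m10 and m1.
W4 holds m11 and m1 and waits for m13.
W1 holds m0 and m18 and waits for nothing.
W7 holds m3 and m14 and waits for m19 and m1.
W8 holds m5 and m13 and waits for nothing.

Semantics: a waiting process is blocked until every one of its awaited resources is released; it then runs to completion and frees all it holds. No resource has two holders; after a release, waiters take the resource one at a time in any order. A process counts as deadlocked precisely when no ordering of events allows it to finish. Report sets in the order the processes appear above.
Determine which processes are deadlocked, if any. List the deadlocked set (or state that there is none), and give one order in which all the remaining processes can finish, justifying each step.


The deadlocked set is W5, W2 and W7.
Key observation: the knot is the closed ring of waits W5 -> W2 -> W5; W7 waits into the deadlock from upstream.
A valid finishing order for the others: W8, W1, W3, W4.
Verifying each step:
  W8: no waits; runs immediately, freeing m5 and m13
  W1: no waits; runs immediately, freeing m0 and m18
  W3: no waits; runs immediately, freeing m15 and m16
  W4: everything it awaited (m13) is free; runs, freeing m11 and m1


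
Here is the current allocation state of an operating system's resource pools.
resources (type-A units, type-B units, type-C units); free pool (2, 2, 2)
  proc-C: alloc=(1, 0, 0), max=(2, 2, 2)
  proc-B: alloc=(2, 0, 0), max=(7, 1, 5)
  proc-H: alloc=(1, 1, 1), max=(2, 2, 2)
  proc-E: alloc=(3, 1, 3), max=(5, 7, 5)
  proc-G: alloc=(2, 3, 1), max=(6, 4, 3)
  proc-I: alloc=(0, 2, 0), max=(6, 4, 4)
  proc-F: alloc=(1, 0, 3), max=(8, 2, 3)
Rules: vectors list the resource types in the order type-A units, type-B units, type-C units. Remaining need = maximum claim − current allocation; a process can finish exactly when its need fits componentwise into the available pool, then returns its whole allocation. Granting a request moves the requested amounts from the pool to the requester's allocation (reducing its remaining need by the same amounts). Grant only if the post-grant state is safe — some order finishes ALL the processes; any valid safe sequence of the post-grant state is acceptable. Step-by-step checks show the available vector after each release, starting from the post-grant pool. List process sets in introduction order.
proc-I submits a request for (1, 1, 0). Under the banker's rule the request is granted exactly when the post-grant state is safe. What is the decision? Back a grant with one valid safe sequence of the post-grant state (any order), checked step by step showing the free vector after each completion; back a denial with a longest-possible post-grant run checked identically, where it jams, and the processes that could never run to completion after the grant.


DENY. Granting would leave the state unsafe.
Key observation: after proc-H, proc-C the pool peaks at (3, 2, 3), and each blocked process is short somewhere: proc-B on type-A units, type-C units; proc-E on type-B units; proc-G on type-A units; proc-I on type-A units, type-C units; proc-F on type-A units.
Pretend the grant happened; the run proc-H, proc-C goes as far as possible. Step-by-step check:
  pool = (1, 1, 2)
  proc-H needs (1, 1, 1) <= (1, 1, 2) -> finishes; pool += (1, 1, 1) = (2, 2, 3)
  proc-C needs (1, 2, 2) <= (2, 2, 3) -> finishes; pool += (1, 0, 0) = (3, 2, 3)
  blocked: proc-B wants (5, 1, 5), pool (3, 2, 3) — not enough type-A units and type-C units
  blocked: proc-E wants (2, 6, 2), pool (3, 2, 3) — not enough type-B units
  blocked: proc-G wants (4, 1, 2), pool (3, 2, 3) — not enough type-A units
  blocked: proc-I wants (5, 1, 4), pool (3, 2, 3) — not enough type-A units and type-C units
  blocked: proc-F wants (7, 2, 0), pool (3, 2, 3) — not enough type-A units
Processes that could never finish after the grant: proc-B, proc-E, proc-G, proc-I and proc-F.
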